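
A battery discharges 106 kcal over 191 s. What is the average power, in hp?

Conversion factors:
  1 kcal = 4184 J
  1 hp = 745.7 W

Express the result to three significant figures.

3.11 hp

106 kcal × 4184 = 443504 J
P = E / t = 443504 J / 191 s = 2322.01 W
2322.01 W ÷ (745.7 W/hp) = 3.11387 hp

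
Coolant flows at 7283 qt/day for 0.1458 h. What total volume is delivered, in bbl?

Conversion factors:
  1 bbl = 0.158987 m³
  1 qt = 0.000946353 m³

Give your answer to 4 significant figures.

7283 qt/day → 7.97719×10⁻⁵ m³/s
0.1458 h → 524.88 s
V = Q × t = 7.97719×10⁻⁵ × 524.88 = 0.0418707 m³
In bbl: 0.0418707 / 0.158987 = 0.263359 bbl

0.2634 bbl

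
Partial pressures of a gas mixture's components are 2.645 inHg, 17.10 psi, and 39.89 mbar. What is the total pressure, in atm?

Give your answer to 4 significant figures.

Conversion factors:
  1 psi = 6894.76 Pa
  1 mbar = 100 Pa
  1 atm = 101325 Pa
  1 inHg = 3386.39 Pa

2.645 inHg × 3386.39 = 8957 Pa
17.10 psi × 6894.76 = 117900 Pa
39.89 mbar × 100 = 3989 Pa
Sum: 8957 + 117900 + 3989 = 130846 Pa
In atm: 130846 / 101325 = 1.29135 atm

1.291 atm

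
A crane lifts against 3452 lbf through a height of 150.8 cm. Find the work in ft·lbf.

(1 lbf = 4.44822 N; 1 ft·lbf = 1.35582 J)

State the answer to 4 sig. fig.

3452 lbf × 4.44822 = 15355.3 N
150.8 cm × 0.01 = 1.508 m
W = F × d = 15355.3 N × 1.508 m = 23155.8 J
23155.8 J ÷ (1.35582 J/ft·lbf) = 17078.8 ft·lbf

1.708×10⁴ ft·lbf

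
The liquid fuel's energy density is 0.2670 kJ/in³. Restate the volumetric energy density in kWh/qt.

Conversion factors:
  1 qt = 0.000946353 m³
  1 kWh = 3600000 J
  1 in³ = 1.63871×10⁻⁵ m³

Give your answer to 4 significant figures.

0.004283 kWh/qt

0.2670 kJ/in³ × 1000 J/kJ ÷ 1.63871×10⁻⁵ m³/in³ = 1.62933×10⁷ J/m³
1.62933×10⁷ J/m³ ÷ 3600000 J/kWh × 0.000946353 m³/qt = 0.00428311 kWh/qt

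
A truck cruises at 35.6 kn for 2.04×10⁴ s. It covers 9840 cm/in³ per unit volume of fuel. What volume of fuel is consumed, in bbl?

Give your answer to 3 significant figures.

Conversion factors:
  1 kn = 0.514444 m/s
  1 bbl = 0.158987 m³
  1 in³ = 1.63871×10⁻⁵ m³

0.391 bbl

35.6 kn → 18.3142 m/s
d = v × t = 18.3142 × 20400 = 373610 m
9840 cm/in³ → 6.00472×10⁶ m/m³
V = d / (distance per unit fuel) = 373610 / 6.00472×10⁶ = 0.0622194 m³
In bbl: 0.0622194 / 0.158987 = 0.391349 bbl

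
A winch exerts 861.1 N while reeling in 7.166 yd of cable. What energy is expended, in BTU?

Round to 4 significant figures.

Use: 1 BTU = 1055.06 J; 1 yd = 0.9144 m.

7.166 yd × 0.9144 = 6.55259 m
W = F × d = 861.1 N × 6.55259 m = 5642.44 J
5642.44 J ÷ (1055.06 J/BTU) = 5.34798 BTU

5.348 BTU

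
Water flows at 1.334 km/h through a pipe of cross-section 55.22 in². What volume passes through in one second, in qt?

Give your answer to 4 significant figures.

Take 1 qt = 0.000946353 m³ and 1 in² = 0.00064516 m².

13.95 qt

1.334 km/h × (1/3.6) = 0.370556 m/s
55.22 in² × 0.00064516 = 0.0356257 m²
V = v × A × t = 0.370556 m/s × 0.0356257 m² × 1 s = 0.0132013 m³
0.0132013 m³ ÷ (0.000946353 m³/qt) = 13.9497 qt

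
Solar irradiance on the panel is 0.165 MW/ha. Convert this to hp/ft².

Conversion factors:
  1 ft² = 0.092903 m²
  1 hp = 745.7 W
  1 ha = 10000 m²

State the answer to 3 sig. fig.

0.165 MW/ha × 1000000 W/MW ÷ 10000 m²/ha = 16.5 W/m²
16.5 W/m² ÷ 745.7 W/hp × 0.092903 m²/ft² = 0.00205565 hp/ft²

0.00206 hp/ft²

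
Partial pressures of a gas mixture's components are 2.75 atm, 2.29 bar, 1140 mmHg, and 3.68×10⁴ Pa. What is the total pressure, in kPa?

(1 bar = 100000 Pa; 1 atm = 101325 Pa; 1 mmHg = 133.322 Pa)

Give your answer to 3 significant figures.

696 kPa

2.75 atm × 101325 → 278644 Pa
2.29 bar × 100000 → 229000 Pa
1140 mmHg × 133.322 → 151987 Pa
3.68×10⁴ Pa (already Pa)
Combined: 278644 + 229000 + 151987 + 36800 = 696431 Pa
In kPa: 696431 / 1000 = 696.431 kPa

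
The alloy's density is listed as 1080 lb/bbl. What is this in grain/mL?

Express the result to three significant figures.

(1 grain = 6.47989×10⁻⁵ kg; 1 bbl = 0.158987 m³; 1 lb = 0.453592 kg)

1080 lb/bbl × 0.453592 kg/lb ÷ 0.158987 m³/bbl = 3081.25 kg/m³
3081.25 kg/m³ ÷ 6.47989×10⁻⁵ kg/grain × 10⁻⁶ m³/mL = 47.551 grain/mL

47.6 grain/mL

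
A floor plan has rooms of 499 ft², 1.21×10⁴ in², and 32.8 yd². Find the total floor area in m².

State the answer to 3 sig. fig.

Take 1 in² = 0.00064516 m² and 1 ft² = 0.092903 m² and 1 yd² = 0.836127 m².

499 ft² × 0.092903 = 46.3586 m²
1.21×10⁴ in² × 0.00064516 = 7.80644 m²
32.8 yd² × 0.836127 = 27.425 m²
Total: 46.3586 + 7.80644 + 27.425 = 81.59 m²

81.6 m²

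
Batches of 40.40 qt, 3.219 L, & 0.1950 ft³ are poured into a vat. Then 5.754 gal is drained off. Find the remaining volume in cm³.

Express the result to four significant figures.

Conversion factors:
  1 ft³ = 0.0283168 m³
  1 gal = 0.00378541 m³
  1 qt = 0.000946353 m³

40.40 qt × 0.000946353 → 0.0382327 m³
3.219 L × 0.001 → 0.003219 m³
0.1950 ft³ × 0.0283168 → 0.00552178 m³
5.754 gal × 0.00378541 → 0.0217812 m³
Net: 0.0382327 + 0.003219 + 0.00552178 − 0.0217812 = 0.0251923 m³
In cm³: 0.0251923 / 10⁻⁶ = 25192.3 cm³

2.519×10⁴ cm³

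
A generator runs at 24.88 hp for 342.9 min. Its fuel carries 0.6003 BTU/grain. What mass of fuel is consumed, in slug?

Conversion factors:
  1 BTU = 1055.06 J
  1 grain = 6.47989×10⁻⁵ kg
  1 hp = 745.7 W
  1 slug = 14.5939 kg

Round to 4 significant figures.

24.88 hp → 18553 W
342.9 min → 20574 s
E = P × t = 18553 × 20574 = 3.81709×10⁸ J
0.6003 BTU/grain → 9.77412×10⁶ J/kg
m = E / e_s = 3.81709×10⁸ / 9.77412×10⁶ = 39.053 kg
In slug: 39.053 / 14.5939 = 2.67598 slug

2.676 slug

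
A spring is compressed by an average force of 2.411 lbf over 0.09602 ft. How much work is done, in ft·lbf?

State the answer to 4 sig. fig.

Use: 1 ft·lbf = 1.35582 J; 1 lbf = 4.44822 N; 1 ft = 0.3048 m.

2.411 lbf × 4.44822 → 10.7247 N
0.09602 ft × 0.3048 → 0.0292669 m
W = F × d = 10.7247 N × 0.0292669 m = 0.313879 J
0.313879 J ÷ (1.35582 J/ft·lbf) = 0.231505 ft·lbf

0.2315 ft·lbf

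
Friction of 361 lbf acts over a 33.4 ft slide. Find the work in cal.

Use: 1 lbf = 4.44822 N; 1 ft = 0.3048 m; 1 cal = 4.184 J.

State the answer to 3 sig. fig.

3910 cal

361 lbf × 4.44822 = 1605.81 N
33.4 ft × 0.3048 = 10.1803 m
W = F × d = 1605.81 N × 10.1803 m = 16347.6 J
16347.6 J ÷ (4.184 J/cal) = 3907.17 cal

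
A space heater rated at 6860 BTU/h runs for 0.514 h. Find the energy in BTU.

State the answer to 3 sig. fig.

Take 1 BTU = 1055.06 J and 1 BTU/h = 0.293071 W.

6860 BTU/h × 0.293071 = 2010.47 W
0.514 h × 3600 = 1850.4 s
E = P × t = 2010.47 W × 1850.4 s = 3.72017×10⁶ J
3.72017×10⁶ J ÷ (1055.06 J/BTU) = 3526.03 BTU

3530 BTU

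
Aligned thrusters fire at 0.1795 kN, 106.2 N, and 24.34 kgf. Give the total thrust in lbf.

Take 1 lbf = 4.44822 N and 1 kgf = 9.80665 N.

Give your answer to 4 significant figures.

117.9 lbf

0.1795 kN × 1000 = 179.5 N
106.2 N (already N)
24.34 kgf × 9.80665 = 238.694 N
Combined: 179.5 + 106.2 + 238.694 = 524.394 N
In lbf: 524.394 / 4.44822 = 117.889 lbf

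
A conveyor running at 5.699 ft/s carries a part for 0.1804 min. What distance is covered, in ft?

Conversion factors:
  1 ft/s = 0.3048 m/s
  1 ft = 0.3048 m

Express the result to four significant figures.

5.699 ft/s × 0.3048 → 1.73706 m/s
0.1804 min × 60 → 10.824 s
d = v × t = 1.73706 m/s × 10.824 s = 18.8019 m
18.8019 m ÷ (0.3048 m/ft) = 61.686 ft

61.69 ft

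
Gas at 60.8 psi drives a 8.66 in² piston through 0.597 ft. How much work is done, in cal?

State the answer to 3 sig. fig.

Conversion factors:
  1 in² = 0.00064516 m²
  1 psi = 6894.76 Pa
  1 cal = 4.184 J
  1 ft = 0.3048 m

60.8 psi → 419201 Pa
8.66 in² → 0.00558709 m²
F = P × A = 419201 × 0.00558709 = 2342.11 N
0.597 ft → 0.181966 m
W = F × d = 2342.11 × 0.181966 = 426.184 J
In cal: 426.184 / 4.184 = 101.86 cal

102 cal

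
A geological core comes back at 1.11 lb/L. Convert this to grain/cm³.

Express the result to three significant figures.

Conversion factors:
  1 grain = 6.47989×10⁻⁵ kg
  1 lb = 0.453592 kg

1.11 lb/L × 0.453592 kg/lb ÷ 0.001 m³/L = 503.487 kg/m³
503.487 kg/m³ ÷ 6.47989×10⁻⁵ kg/grain × 10⁻⁶ m³/cm³ = 7.76999 grain/cm³

7.77 grain/cm³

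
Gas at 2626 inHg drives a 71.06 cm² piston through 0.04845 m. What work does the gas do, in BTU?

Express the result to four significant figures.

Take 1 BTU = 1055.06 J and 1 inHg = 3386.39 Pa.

2.902 BTU

2626 inHg → 8.89266×10⁶ Pa
71.06 cm² → 0.007106 m²
F = P × A = 8.89266×10⁶ × 0.007106 = 63191.2 N
W = F × d = 63191.2 × 0.04845 = 3061.61 J
In BTU: 3061.61 / 1055.06 = 2.90183 BTU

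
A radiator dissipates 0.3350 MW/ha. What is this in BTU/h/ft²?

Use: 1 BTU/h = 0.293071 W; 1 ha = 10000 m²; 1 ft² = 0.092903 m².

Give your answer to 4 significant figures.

0.3350 MW/ha × 1000000 W/MW ÷ 10000 m²/ha = 33.5 W/m²
33.5 W/m² ÷ 0.293071 W/BTU/h × 0.092903 m²/ft² = 10.6194 BTU/h/ft²

10.62 BTU/h/ft²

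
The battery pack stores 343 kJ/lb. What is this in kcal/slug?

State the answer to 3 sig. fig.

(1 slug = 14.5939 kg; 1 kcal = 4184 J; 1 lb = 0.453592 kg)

343 kJ/lb × 1000 J/kJ ÷ 0.453592 kg/lb = 756186 J/kg
756186 J/kg ÷ 4184 J/kcal × 14.5939 kg/slug = 2637.6 kcal/slug

2640 kcal/slug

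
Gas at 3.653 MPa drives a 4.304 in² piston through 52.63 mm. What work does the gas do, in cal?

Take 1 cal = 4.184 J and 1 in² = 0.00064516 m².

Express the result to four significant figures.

127.6 cal

3.653 MPa → 3.653×10⁶ Pa
4.304 in² → 0.00277677 m²
F = P × A = 3.653×10⁶ × 0.00277677 = 10143.5 N
52.63 mm → 0.05263 m
W = F × d = 10143.5 × 0.05263 = 533.852 J
In cal: 533.852 / 4.184 = 127.594 cal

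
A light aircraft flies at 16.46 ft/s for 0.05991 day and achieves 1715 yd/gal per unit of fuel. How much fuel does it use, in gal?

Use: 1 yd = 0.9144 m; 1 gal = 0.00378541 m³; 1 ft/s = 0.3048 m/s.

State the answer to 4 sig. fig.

16.56 gal

16.46 ft/s → 5.01701 m/s
0.05991 day → 5176.22 s
d = v × t = 5.01701 × 5176.22 = 25969.1 m
1715 yd/gal → 414274 m/m³
V = d / (distance per unit fuel) = 25969.1 / 414274 = 0.0626858 m³
In gal: 0.0626858 / 0.00378541 = 16.5598 gal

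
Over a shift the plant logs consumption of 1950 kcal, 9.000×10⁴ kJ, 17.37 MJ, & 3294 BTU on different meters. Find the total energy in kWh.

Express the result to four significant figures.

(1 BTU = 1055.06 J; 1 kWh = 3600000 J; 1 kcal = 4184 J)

1950 kcal × 4184 → 8.1588×10⁶ J
9.000×10⁴ kJ × 1000 → 9×10⁷ J
17.37 MJ × 1000000 → 1.737×10⁷ J
3294 BTU × 1055.06 → 3.47537×10⁶ J
Combined: 8.1588×10⁶ + 9×10⁷ + 1.737×10⁷ + 3.47537×10⁶ = 1.19004×10⁸ J
In kWh: 1.19004×10⁸ / 3600000 = 33.0567 kWh

33.06 kWh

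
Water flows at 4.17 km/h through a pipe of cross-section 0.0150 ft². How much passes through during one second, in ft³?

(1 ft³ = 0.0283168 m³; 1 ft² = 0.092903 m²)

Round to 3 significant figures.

0.0570 ft³

4.17 km/h × (1/3.6) = 1.15833 m/s
0.0150 ft² × 0.092903 = 0.00139354 m²
V = v × A × t = 1.15833 m/s × 0.00139354 m² × 1 s = 0.00161418 m³
0.00161418 m³ ÷ (0.0283168 m³/ft³) = 0.0570043 ft³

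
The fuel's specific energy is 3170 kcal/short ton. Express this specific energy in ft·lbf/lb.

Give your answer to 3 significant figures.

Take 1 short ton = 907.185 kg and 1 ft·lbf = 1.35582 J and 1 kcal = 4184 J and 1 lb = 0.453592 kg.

3170 kcal/short ton × 4184 J/kcal ÷ 907.185 kg/short ton = 14620.3 J/kg
14620.3 J/kg ÷ 1.35582 J/ft·lbf × 0.453592 kg/lb = 4891.25 ft·lbf/lb

4890 ft·lbf/lb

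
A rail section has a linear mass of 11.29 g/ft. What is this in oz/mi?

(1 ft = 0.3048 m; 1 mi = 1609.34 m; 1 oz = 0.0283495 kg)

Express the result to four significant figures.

11.29 g/ft × 0.001 kg/g ÷ 0.3048 m/ft = 0.0370407 kg/m
0.0370407 kg/m ÷ 0.0283495 kg/oz × 1609.34 m/mi = 2102.72 oz/mi

2103 oz/mi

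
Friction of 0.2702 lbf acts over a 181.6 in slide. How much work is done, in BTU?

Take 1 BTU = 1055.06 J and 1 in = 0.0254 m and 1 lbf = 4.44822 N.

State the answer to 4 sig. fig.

0.005255 BTU

0.2702 lbf × 4.44822 = 1.20191 N
181.6 in × 0.0254 = 4.61264 m
W = F × d = 1.20191 N × 4.61264 m = 5.54398 J
5.54398 J ÷ (1055.06 J/BTU) = 0.00525466 BTU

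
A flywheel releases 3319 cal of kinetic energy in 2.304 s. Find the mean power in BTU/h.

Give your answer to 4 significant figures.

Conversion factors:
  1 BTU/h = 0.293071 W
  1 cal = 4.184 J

2.057×10⁴ BTU/h

3319 cal × 4.184 → 13886.7 J
P = E / t = 13886.7 J / 2.304 s = 6027.21 W
6027.21 W ÷ (0.293071 W/BTU/h) = 20565.7 BTU/h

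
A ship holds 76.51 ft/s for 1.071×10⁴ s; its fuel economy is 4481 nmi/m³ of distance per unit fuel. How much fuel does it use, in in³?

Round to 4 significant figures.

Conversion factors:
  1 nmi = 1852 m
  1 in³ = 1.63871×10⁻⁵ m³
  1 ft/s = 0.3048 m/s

76.51 ft/s → 23.3202 m/s
d = v × t = 23.3202 × 10710 = 249759 m
4481 nmi/m³ → 8.29881×10⁶ m/m³
V = d / (distance per unit fuel) = 249759 / 8.29881×10⁶ = 0.0300958 m³
In in³: 0.0300958 / 1.63871×10⁻⁵ = 1836.55 in³

1837 in³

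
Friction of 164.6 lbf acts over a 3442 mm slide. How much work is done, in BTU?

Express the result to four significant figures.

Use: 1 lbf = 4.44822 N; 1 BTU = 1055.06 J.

164.6 lbf × 4.44822 → 732.177 N
3442 mm × 0.001 → 3.442 m
W = F × d = 732.177 N × 3.442 m = 2520.15 J
2520.15 J ÷ (1055.06 J/BTU) = 2.38863 BTU

2.389 BTU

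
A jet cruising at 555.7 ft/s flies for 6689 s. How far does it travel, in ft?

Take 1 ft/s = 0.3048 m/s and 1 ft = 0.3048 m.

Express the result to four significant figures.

555.7 ft/s × 0.3048 → 169.377 m/s
d = v × t = 169.377 m/s × 6689 s = 1.13296×10⁶ m
1.13296×10⁶ m ÷ (0.3048 m/ft) = 3.71706×10⁶ ft

3.717×10⁶ ft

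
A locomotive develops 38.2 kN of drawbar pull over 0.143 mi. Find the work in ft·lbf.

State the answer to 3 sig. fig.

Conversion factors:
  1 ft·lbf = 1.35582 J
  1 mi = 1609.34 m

38.2 kN × 1000 → 38200 N
0.143 mi × 1609.34 → 230.136 m
W = F × d = 38200 N × 230.136 m = 8.7912×10⁶ J
8.7912×10⁶ J ÷ (1.35582 J/ft·lbf) = 6.48405×10⁶ ft·lbf

6.48×10⁶ ft·lbf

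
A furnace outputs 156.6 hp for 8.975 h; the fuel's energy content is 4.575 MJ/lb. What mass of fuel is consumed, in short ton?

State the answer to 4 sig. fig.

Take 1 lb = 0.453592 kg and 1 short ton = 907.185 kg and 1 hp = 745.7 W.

0.4124 short ton

156.6 hp → 116777 W
8.975 h → 32310 s
E = P × t = 116777 × 32310 = 3.77306×10⁹ J
4.575 MJ/lb → 1.00862×10⁷ J/kg
m = E / e_s = 3.77306×10⁹ / 1.00862×10⁷ = 374.081 kg
In short ton: 374.081 / 907.185 = 0.412354 short ton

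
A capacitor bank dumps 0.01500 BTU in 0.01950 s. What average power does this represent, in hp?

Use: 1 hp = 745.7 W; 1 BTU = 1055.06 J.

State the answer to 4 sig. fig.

1.088 hp

0.01500 BTU × 1055.06 = 15.8259 J
P = E / t = 15.8259 J / 0.0195 s = 811.585 W
811.585 W ÷ (745.7 W/hp) = 1.08835 hp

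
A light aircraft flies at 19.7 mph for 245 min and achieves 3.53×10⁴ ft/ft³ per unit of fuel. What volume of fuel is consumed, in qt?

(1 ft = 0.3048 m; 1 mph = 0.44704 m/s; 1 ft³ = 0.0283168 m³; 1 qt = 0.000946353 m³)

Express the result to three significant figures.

360 qt

19.7 mph → 8.80669 m/s
245 min → 14700 s
d = v × t = 8.80669 × 14700 = 129458 m
3.53×10⁴ ft/ft³ → 379967 m/m³
V = d / (distance per unit fuel) = 129458 / 379967 = 0.340709 m³
In qt: 0.340709 / 0.000946353 = 360.023 qt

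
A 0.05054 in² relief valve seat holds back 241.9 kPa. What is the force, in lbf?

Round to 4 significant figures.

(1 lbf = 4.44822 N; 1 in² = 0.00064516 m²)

241.9 kPa × 1000 = 241900 Pa
0.05054 in² × 0.00064516 = 3.26064×10⁻⁵ m²
F = P × A = 241900 Pa × 3.26064×10⁻⁵ m² = 7.88749 N
7.88749 N ÷ (4.44822 N/lbf) = 1.77318 lbf

1.773 lbf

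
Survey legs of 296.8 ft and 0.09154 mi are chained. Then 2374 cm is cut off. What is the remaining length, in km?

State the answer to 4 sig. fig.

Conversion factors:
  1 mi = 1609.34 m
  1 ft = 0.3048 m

0.2140 km

296.8 ft × 0.3048 = 90.4646 m
0.09154 mi × 1609.34 = 147.319 m
2374 cm × 0.01 = 23.74 m
Net: 90.4646 + 147.319 − 23.74 = 214.044 m
In km: 214.044 / 1000 = 0.214044 km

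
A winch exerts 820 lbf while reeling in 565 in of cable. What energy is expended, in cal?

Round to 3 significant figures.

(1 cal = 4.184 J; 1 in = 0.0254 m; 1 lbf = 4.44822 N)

820 lbf × 4.44822 → 3647.54 N
565 in × 0.0254 → 14.351 m
W = F × d = 3647.54 N × 14.351 m = 52345.8 J
52345.8 J ÷ (4.184 J/cal) = 12510.9 cal

1.25×10⁴ cal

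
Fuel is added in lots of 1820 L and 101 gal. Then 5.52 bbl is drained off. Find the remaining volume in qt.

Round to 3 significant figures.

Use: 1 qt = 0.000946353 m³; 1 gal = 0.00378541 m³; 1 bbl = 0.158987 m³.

1400 qt

1820 L × 0.001 = 1.82 m³
101 gal × 0.00378541 = 0.382326 m³
5.52 bbl × 0.158987 = 0.877608 m³
Sum: 1.82 + 0.382326 − 0.877608 = 1.32472 m³
In qt: 1.32472 / 0.000946353 = 1399.82 qt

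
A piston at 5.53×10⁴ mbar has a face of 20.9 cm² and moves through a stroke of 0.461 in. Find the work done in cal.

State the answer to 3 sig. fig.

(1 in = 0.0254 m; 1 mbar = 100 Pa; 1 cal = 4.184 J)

5.53×10⁴ mbar → 5.53×10⁶ Pa
20.9 cm² → 0.00209 m²
F = P × A = 5.53×10⁶ × 0.00209 = 11557.7 N
0.461 in → 0.0117094 m
W = F × d = 11557.7 × 0.0117094 = 135.334 J
In cal: 135.334 / 4.184 = 32.3456 cal

32.3 cal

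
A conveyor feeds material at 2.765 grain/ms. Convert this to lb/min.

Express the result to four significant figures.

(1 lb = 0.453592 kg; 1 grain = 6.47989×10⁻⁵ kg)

23.70 lb/min

2.765 grain/ms × 6.47989×10⁻⁵ kg/grain ÷ 0.001 s/ms = 0.179169 kg/s
0.179169 kg/s ÷ 0.453592 kg/lb × 60 s/min = 23.7 lb/min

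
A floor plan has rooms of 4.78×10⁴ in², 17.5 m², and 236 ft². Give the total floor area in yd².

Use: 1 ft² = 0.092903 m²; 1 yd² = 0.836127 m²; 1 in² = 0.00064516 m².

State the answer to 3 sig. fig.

4.78×10⁴ in² × 0.00064516 = 30.8386 m²
17.5 m² (already m²)
236 ft² × 0.092903 = 21.9251 m²
Total: 30.8386 + 17.5 + 21.9251 = 70.2637 m²
In yd²: 70.2637 / 0.836127 = 84.0347 yd²

84.0 yd²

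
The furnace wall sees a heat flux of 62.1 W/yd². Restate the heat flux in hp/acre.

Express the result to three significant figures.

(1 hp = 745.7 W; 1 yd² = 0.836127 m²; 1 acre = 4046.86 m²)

62.1 W/yd² ÷ 0.836127 m²/yd² = 74.271 W/m²
74.271 W/m² ÷ 745.7 W/hp × 4046.86 m²/acre = 403.063 hp/acre

403 hp/acre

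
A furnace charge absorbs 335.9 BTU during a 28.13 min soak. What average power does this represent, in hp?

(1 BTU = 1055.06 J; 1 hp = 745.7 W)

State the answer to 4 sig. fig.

335.9 BTU × 1055.06 = 354395 J
28.13 min × 60 = 1687.8 s
P = E / t = 354395 J / 1687.8 s = 209.975 W
209.975 W ÷ (745.7 W/hp) = 0.281581 hp

0.2816 hp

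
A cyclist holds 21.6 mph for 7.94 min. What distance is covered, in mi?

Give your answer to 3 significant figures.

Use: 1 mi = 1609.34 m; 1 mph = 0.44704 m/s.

2.86 mi

21.6 mph × 0.44704 → 9.65606 m/s
7.94 min × 60 → 476.4 s
d = v × t = 9.65606 m/s × 476.4 s = 4600.15 m
4600.15 m ÷ (1609.34 m/mi) = 2.85841 mi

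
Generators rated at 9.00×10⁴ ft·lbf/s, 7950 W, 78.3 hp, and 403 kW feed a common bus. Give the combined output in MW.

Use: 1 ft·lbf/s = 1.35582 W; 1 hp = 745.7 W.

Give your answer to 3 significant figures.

9.00×10⁴ ft·lbf/s × 1.35582 → 122024 W
7950 W (already W)
78.3 hp × 745.7 → 58388.3 W
403 kW × 1000 → 403000 W
Combined: 122024 + 7950 + 58388.3 + 403000 = 591362 W
In MW: 591362 / 1000000 = 0.591362 MW

0.591 MW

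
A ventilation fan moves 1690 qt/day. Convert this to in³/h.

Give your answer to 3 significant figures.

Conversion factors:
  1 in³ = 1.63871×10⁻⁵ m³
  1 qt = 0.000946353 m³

4070 in³/h

1690 qt/day × 0.000946353 m³/qt ÷ 86400 s/day = 1.85108×10⁻⁵ m³/s
1.85108×10⁻⁵ m³/s ÷ 1.63871×10⁻⁵ m³/in³ × 3600 s/h = 4066.55 in³/h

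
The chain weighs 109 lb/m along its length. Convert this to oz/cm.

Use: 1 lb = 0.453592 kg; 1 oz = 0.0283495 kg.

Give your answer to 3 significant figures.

109 lb/m × 0.453592 kg/lb = 49.4415 kg/m
49.4415 kg/m ÷ 0.0283495 kg/oz × 0.01 m/cm = 17.44 oz/cm

17.4 oz/cm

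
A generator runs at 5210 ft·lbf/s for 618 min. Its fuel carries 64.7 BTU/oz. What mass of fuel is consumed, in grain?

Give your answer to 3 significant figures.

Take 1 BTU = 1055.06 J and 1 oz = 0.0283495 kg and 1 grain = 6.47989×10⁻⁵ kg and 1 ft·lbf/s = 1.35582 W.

1.68×10⁶ grain

5210 ft·lbf/s → 7063.82 W
618 min → 37080 s
E = P × t = 7063.82 × 37080 = 2.61926×10⁸ J
64.7 BTU/oz → 2.40789×10⁶ J/kg
m = E / e_s = 2.61926×10⁸ / 2.40789×10⁶ = 108.778 kg
In grain: 108.778 / 6.47989×10⁻⁵ = 1.6787×10⁶ grain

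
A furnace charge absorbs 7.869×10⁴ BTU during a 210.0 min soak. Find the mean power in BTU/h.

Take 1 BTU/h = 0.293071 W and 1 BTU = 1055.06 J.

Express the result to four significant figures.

7.869×10⁴ BTU × 1055.06 = 8.30227×10⁷ J
210.0 min × 60 = 12600 s
P = E / t = 8.30227×10⁷ J / 12600 s = 6589.1 W
6589.1 W ÷ (0.293071 W/BTU/h) = 22482.9 BTU/h

2.248×10⁴ BTU/h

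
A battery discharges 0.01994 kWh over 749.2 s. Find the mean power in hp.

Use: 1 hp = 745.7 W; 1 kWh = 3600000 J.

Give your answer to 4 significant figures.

0.01994 kWh × 3600000 → 71784 J
P = E / t = 71784 J / 749.2 s = 95.8142 W
95.8142 W ÷ (745.7 W/hp) = 0.128489 hp

0.1285 hp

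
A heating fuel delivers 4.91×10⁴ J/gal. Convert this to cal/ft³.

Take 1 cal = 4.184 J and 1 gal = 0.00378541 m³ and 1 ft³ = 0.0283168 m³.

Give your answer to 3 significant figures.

8.78×10⁴ cal/ft³

4.91×10⁴ J/gal ÷ 0.00378541 m³/gal = 1.29709×10⁷ J/m³
1.29709×10⁷ J/m³ ÷ 4.184 J/cal × 0.0283168 m³/ft³ = 87785.5 cal/ft³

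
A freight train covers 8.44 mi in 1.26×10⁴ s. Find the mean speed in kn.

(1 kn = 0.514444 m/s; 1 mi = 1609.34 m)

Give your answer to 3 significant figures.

2.10 kn

8.44 mi × 1609.34 = 13582.8 m
v = d / t = 13582.8 m / 12600 s = 1.078 m/s
1.078 m/s ÷ (0.514444 m/s/kn) = 2.09547 kn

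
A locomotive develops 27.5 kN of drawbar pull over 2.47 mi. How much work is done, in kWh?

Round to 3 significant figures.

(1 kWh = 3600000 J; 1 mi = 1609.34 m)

27.5 kN × 1000 → 27500 N
2.47 mi × 1609.34 → 3975.07 m
W = F × d = 27500 N × 3975.07 m = 1.09314×10⁸ J
1.09314×10⁸ J ÷ (3600000 J/kWh) = 30.365 kWh

30.4 kWh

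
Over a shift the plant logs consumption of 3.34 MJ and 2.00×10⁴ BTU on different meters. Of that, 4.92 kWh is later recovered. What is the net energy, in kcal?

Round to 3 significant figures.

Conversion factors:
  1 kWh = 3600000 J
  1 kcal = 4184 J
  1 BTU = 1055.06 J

1610 kcal

3.34 MJ × 1000000 = 3.34×10⁶ J
2.00×10⁴ BTU × 1055.06 = 2.11012×10⁷ J
4.92 kWh × 3600000 = 1.7712×10⁷ J
Result: 3.34×10⁶ + 2.11012×10⁷ − 1.7712×10⁷ = 6.7292×10⁶ J
In kcal: 6.7292×10⁶ / 4184 = 1608.32 kcal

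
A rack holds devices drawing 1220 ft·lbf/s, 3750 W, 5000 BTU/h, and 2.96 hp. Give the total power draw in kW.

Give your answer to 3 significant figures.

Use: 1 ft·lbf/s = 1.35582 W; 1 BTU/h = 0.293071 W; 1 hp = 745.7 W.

1220 ft·lbf/s × 1.35582 = 1654.1 W
3750 W (already W)
5000 BTU/h × 0.293071 = 1465.36 W
2.96 hp × 745.7 = 2207.27 W
Sum: 1654.1 + 3750 + 1465.36 + 2207.27 = 9076.73 W
In kW: 9076.73 / 1000 = 9.07673 kW

9.08 kW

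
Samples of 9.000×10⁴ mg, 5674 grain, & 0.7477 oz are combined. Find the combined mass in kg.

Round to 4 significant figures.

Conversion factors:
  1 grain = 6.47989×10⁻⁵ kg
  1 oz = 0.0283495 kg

0.4789 kg

9.000×10⁴ mg × 10⁻⁶ = 0.09 kg
5674 grain × 6.47989×10⁻⁵ = 0.367669 kg
0.7477 oz × 0.0283495 = 0.0211969 kg
Combined: 0.09 + 0.367669 + 0.0211969 = 0.478866 kg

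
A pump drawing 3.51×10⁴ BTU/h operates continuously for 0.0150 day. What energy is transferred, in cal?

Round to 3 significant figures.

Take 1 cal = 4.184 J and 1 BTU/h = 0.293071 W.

3.19×10⁶ cal

3.51×10⁴ BTU/h × 0.293071 = 10286.8 W
0.0150 day × 86400 = 1296 s
E = P × t = 10286.8 W × 1296 s = 1.33317×10⁷ J
1.33317×10⁷ J ÷ (4.184 J/cal) = 3.18635×10⁶ cal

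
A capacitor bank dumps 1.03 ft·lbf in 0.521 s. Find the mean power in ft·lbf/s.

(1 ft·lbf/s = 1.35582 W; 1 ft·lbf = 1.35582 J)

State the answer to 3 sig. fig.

1.03 ft·lbf × 1.35582 = 1.39649 J
P = E / t = 1.39649 J / 0.521 s = 2.6804 W
2.6804 W ÷ (1.35582 W/ft·lbf/s) = 1.97696 ft·lbf/s

1.98 ft·lbf/s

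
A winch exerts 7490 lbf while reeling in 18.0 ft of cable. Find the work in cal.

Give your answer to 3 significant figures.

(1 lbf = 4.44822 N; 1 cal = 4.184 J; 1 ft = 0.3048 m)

4.37×10⁴ cal

7490 lbf × 4.44822 → 33317.2 N
18.0 ft × 0.3048 → 5.4864 m
W = F × d = 33317.2 N × 5.4864 m = 182791 J
182791 J ÷ (4.184 J/cal) = 43688.1 cal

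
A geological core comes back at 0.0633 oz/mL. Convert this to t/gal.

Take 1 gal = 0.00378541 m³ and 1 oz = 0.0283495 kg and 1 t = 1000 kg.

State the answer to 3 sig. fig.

0.00679 t/gal

0.0633 oz/mL × 0.0283495 kg/oz ÷ 10⁻⁶ m³/mL = 1794.52 kg/m³
1794.52 kg/m³ ÷ 1000 kg/t × 0.00378541 m³/gal = 0.00679299 t/gal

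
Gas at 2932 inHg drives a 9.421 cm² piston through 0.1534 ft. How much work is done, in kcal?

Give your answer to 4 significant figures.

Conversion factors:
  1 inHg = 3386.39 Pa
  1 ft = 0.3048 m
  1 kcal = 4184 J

2932 inHg → 9.9289×10⁶ Pa
9.421 cm² → 9.421×10⁻⁴ m²
F = P × A = 9.9289×10⁶ × 9.421×10⁻⁴ = 9354.02 N
0.1534 ft → 0.0467563 m
W = F × d = 9354.02 × 0.0467563 = 437.359 J
In kcal: 437.359 / 4184 = 0.104531 kcal

0.1045 kcal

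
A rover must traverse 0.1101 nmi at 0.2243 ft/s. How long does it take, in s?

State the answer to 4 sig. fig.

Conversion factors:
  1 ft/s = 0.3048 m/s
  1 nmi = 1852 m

2983 s

0.1101 nmi × 1852 → 203.905 m
0.2243 ft/s × 0.3048 → 0.0683666 m/s
t = d / v = 203.905 m / 0.0683666 m/s = 2982.52 s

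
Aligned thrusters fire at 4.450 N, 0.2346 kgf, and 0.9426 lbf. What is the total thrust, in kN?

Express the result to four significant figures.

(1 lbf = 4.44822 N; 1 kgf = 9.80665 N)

4.450 N (already N)
0.2346 kgf × 9.80665 = 2.30064 N
0.9426 lbf × 4.44822 = 4.19289 N
Sum: 4.45 + 2.30064 + 4.19289 = 10.9435 N
In kN: 10.9435 / 1000 = 0.0109435 kN

0.01094 kN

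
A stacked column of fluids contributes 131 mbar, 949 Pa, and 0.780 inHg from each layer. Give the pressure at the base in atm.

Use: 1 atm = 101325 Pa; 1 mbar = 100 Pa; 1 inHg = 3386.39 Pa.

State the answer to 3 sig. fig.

0.165 atm

131 mbar × 100 = 13100 Pa
949 Pa (already Pa)
0.780 inHg × 3386.39 = 2641.38 Pa
Combined: 13100 + 949 + 2641.38 = 16690.4 Pa
In atm: 16690.4 / 101325 = 0.164721 atm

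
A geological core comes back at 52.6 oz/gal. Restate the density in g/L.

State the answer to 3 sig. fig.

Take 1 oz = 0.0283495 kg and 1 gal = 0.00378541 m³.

394 g/L

52.6 oz/gal × 0.0283495 kg/oz ÷ 0.00378541 m³/gal = 393.929 kg/m³
393.929 kg/m³ ÷ 0.001 kg/g × 0.001 m³/L = 393.929 g/L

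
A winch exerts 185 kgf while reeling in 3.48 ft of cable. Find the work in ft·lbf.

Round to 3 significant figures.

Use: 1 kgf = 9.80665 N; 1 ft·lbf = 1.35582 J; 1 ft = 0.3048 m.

185 kgf × 9.80665 = 1814.23 N
3.48 ft × 0.3048 = 1.0607 m
W = F × d = 1814.23 N × 1.0607 m = 1924.35 J
1924.35 J ÷ (1.35582 J/ft·lbf) = 1419.33 ft·lbf

1420 ft·lbf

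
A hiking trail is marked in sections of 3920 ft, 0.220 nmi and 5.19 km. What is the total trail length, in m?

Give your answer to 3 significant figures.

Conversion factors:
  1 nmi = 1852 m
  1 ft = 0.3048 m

3920 ft × 0.3048 = 1194.82 m
0.220 nmi × 1852 = 407.44 m
5.19 km × 1000 = 5190 m
Total: 1194.82 + 407.44 + 5190 = 6792.26 m

6790 m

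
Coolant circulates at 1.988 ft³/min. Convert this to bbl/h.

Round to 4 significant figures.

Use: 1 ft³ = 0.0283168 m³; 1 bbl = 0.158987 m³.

1.988 ft³/min × 0.0283168 m³/ft³ ÷ 60 s/min = 9.3823×10⁻⁴ m³/s
9.3823×10⁻⁴ m³/s ÷ 0.158987 m³/bbl × 3600 s/h = 21.2447 bbl/h

21.24 bbl/h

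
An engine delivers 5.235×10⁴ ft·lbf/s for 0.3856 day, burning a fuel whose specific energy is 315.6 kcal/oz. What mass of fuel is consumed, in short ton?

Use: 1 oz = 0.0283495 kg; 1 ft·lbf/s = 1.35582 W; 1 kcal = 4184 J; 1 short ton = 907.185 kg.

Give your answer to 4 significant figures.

0.05596 short ton

5.235×10⁴ ft·lbf/s → 70977.2 W
0.3856 day → 33315.8 s
E = P × t = 70977.2 × 33315.8 = 2.36466×10⁹ J
315.6 kcal/oz → 4.65783×10⁷ J/kg
m = E / e_s = 2.36466×10⁹ / 4.65783×10⁷ = 50.7674 kg
In short ton: 50.7674 / 907.185 = 0.0559615 short ton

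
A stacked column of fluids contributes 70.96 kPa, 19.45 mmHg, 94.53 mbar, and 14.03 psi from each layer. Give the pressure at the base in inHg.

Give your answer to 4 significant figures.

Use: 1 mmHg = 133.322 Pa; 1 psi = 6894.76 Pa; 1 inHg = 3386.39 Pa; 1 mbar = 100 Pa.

53.08 inHg

70.96 kPa × 1000 = 70960 Pa
19.45 mmHg × 133.322 = 2593.11 Pa
94.53 mbar × 100 = 9453 Pa
14.03 psi × 6894.76 = 96733.5 Pa
Total: 70960 + 2593.11 + 9453 + 96733.5 = 179740 Pa
In inHg: 179740 / 3386.39 = 53.0772 inHg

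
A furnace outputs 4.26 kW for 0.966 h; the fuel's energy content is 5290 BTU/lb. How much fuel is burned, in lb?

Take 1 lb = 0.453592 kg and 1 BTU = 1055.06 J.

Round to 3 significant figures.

2.65 lb

4.26 kW → 4260 W
0.966 h → 3477.6 s
E = P × t = 4260 × 3477.6 = 1.48146×10⁷ J
5290 BTU/lb → 1.23046×10⁷ J/kg
m = E / e_s = 1.48146×10⁷ / 1.23046×10⁷ = 1.20399 kg
In lb: 1.20399 / 0.453592 = 2.65435 lb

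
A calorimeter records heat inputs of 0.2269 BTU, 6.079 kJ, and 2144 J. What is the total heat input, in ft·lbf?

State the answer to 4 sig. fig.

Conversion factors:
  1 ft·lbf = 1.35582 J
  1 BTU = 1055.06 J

0.2269 BTU × 1055.06 → 239.393 J
6.079 kJ × 1000 → 6079 J
2144 J (already J)
Sum: 239.393 + 6079 + 2144 = 8462.39 J
In ft·lbf: 8462.39 / 1.35582 = 6241.53 ft·lbf

6242 ft·lbf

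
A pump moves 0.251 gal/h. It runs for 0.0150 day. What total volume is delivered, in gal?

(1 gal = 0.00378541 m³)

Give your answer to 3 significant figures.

0.251 gal/h → 2.63927×10⁻⁷ m³/s
0.0150 day → 1296 s
V = Q × t = 2.63927×10⁻⁷ × 1296 = 3.42049×10⁻⁴ m³
In gal: 3.42049×10⁻⁴ / 0.00378541 = 0.0903598 gal

0.0904 gal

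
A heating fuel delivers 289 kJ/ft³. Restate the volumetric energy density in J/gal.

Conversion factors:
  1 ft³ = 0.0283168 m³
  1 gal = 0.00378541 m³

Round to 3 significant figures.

289 kJ/ft³ × 1000 J/kJ ÷ 0.0283168 m³/ft³ = 1.0206×10⁷ J/m³
1.0206×10⁷ J/m³ × 0.00378541 m³/gal = 38633.9 J/gal

3.86×10⁴ J/gal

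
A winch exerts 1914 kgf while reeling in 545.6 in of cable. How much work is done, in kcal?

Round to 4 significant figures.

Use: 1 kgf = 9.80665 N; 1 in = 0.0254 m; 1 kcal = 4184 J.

1914 kgf × 9.80665 → 18769.9 N
545.6 in × 0.0254 → 13.8582 m
W = F × d = 18769.9 N × 13.8582 m = 260117 J
260117 J ÷ (4184 J/kcal) = 62.1695 kcal

62.17 kcal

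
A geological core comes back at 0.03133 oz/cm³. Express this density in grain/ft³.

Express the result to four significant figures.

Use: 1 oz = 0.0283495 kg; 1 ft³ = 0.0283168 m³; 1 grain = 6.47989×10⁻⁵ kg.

3.881×10⁵ grain/ft³

0.03133 oz/cm³ × 0.0283495 kg/oz ÷ 10⁻⁶ m³/cm³ = 888.19 kg/m³
888.19 kg/m³ ÷ 6.47989×10⁻⁵ kg/grain × 0.0283168 m³/ft³ = 388135 grain/ft³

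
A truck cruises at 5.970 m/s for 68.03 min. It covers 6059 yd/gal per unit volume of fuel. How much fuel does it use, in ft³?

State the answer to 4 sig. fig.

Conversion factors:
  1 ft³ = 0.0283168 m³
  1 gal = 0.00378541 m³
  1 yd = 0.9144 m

68.03 min → 4081.8 s
d = v × t = 5.97 × 4081.8 = 24368.3 m
6059 yd/gal → 1.46361×10⁶ m/m³
V = d / (distance per unit fuel) = 24368.3 / 1.46361×10⁶ = 0.0166494 m³
In ft³: 0.0166494 / 0.0283168 = 0.587969 ft³

0.5880 ft³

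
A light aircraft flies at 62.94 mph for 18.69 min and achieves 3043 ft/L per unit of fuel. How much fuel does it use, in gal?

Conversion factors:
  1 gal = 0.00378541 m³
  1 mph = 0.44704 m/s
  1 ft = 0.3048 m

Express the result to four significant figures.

8.987 gal

62.94 mph → 28.1367 m/s
18.69 min → 1121.4 s
d = v × t = 28.1367 × 1121.4 = 31552.5 m
3043 ft/L → 927506 m/m³
V = d / (distance per unit fuel) = 31552.5 / 927506 = 0.0340186 m³
In gal: 0.0340186 / 0.00378541 = 8.98677 gal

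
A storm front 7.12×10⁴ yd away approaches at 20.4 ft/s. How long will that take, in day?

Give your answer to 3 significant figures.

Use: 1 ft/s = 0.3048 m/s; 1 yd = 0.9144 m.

0.121 day

7.12×10⁴ yd × 0.9144 = 65105.3 m
20.4 ft/s × 0.3048 = 6.21792 m/s
t = d / v = 65105.3 m / 6.21792 m/s = 10470.6 s
10470.6 s ÷ (86400 s/day) = 0.121188 day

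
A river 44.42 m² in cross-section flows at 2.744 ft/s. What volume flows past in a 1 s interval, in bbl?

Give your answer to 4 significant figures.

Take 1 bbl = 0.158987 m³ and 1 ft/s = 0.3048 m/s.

2.744 ft/s × 0.3048 → 0.836371 m/s
V = v × A × t = 0.836371 m/s × 44.42 m² × 1 s = 37.1516 m³
37.1516 m³ ÷ (0.158987 m³/bbl) = 233.677 bbl

233.7 bbl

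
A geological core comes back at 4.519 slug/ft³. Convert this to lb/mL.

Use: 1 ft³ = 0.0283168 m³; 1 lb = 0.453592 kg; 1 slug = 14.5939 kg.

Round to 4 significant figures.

0.005135 lb/mL

4.519 slug/ft³ × 14.5939 kg/slug ÷ 0.0283168 m³/ft³ = 2329 kg/m³
2329 kg/m³ ÷ 0.453592 kg/lb × 10⁻⁶ m³/mL = 0.00513457 lb/mL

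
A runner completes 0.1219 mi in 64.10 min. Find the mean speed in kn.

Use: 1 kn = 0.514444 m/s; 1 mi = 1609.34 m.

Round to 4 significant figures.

0.09915 kn

0.1219 mi × 1609.34 → 196.179 m
64.10 min × 60 → 3846 s
v = d / t = 196.179 m / 3846 s = 0.0510086 m/s
0.0510086 m/s ÷ (0.514444 m/s/kn) = 0.0991529 kn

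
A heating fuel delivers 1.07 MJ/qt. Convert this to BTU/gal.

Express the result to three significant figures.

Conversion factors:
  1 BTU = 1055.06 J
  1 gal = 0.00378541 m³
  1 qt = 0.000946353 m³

1.07 MJ/qt × 1000000 J/MJ ÷ 0.000946353 m³/qt = 1.13066×10⁹ J/m³
1.13066×10⁹ J/m³ ÷ 1055.06 J/BTU × 0.00378541 m³/gal = 4056.65 BTU/gal

4060 BTU/gal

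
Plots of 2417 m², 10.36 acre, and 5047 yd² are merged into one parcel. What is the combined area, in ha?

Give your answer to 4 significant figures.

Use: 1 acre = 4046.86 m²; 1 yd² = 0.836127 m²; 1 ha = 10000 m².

4.856 ha

2417 m² (already m²)
10.36 acre × 4046.86 = 41925.5 m²
5047 yd² × 0.836127 = 4219.93 m²
Sum: 2417 + 41925.5 + 4219.93 = 48562.4 m²
In ha: 48562.4 / 10000 = 4.85624 ha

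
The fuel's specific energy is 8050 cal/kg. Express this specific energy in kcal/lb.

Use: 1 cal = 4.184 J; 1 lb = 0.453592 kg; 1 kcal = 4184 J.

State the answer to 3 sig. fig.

3.65 kcal/lb

8050 cal/kg × 4.184 J/cal = 33681.2 J/kg
33681.2 J/kg ÷ 4184 J/kcal × 0.453592 kg/lb = 3.65142 kcal/lb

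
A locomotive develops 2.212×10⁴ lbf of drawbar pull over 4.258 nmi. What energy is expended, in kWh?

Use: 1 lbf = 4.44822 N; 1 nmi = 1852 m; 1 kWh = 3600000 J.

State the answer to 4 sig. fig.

215.5 kWh

2.212×10⁴ lbf × 4.44822 = 98394.6 N
4.258 nmi × 1852 = 7885.82 m
W = F × d = 98394.6 N × 7885.82 m = 7.75922×10⁸ J
7.75922×10⁸ J ÷ (3600000 J/kWh) = 215.534 kWh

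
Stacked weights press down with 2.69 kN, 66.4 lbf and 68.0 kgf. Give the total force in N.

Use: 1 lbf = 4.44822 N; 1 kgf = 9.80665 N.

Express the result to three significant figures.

3650 N

2.69 kN × 1000 = 2690 N
66.4 lbf × 4.44822 = 295.362 N
68.0 kgf × 9.80665 = 666.852 N
Combined: 2690 + 295.362 + 666.852 = 3652.21 N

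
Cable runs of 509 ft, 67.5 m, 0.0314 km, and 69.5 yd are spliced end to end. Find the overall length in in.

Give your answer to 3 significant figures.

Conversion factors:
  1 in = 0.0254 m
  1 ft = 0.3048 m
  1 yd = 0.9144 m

1.25×10⁴ in

509 ft × 0.3048 = 155.143 m
67.5 m (already m)
0.0314 km × 1000 = 31.4 m
69.5 yd × 0.9144 = 63.5508 m
Combined: 155.143 + 67.5 + 31.4 + 63.5508 = 317.594 m
In in: 317.594 / 0.0254 = 12503.7 in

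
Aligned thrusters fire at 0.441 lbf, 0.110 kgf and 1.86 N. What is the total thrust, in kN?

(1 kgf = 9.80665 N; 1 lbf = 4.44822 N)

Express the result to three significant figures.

0.441 lbf × 4.44822 → 1.96167 N
0.110 kgf × 9.80665 → 1.07873 N
1.86 N (already N)
Sum: 1.96167 + 1.07873 + 1.86 = 4.9004 N
In kN: 4.9004 / 1000 = 0.0049004 kN

0.00490 kN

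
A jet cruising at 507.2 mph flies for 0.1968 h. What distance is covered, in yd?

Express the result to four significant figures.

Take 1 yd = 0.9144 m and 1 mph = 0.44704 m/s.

1.757×10⁵ yd

507.2 mph × 0.44704 → 226.739 m/s
0.1968 h × 3600 → 708.48 s
d = v × t = 226.739 m/s × 708.48 s = 160640 m
160640 m ÷ (0.9144 m/yd) = 175678 yd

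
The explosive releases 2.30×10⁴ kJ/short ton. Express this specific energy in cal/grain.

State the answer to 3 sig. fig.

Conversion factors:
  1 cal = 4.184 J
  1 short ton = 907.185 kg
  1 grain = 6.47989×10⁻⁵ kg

2.30×10⁴ kJ/short ton × 1000 J/kJ ÷ 907.185 kg/short ton = 25353.2 J/kg
25353.2 J/kg ÷ 4.184 J/cal × 6.47989×10⁻⁵ kg/grain = 0.392653 cal/grain

0.393 cal/grain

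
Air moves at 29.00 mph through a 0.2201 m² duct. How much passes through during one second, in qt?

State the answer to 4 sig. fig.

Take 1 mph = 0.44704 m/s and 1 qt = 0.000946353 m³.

3015 qt

29.00 mph × 0.44704 → 12.9642 m/s
V = v × A × t = 12.9642 m/s × 0.2201 m² × 1 s = 2.85342 m³
2.85342 m³ ÷ (0.000946353 m³/qt) = 3015.18 qt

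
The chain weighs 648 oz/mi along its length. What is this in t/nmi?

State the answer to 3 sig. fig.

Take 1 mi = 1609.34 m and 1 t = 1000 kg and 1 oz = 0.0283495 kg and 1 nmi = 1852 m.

0.0211 t/nmi

648 oz/mi × 0.0283495 kg/oz ÷ 1609.34 m/mi = 0.0114149 kg/m
0.0114149 kg/m ÷ 1000 kg/t × 1852 m/nmi = 0.0211404 t/nmi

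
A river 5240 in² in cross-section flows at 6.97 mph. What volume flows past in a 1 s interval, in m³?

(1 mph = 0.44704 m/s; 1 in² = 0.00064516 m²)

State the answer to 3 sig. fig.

6.97 mph × 0.44704 = 3.11587 m/s
5240 in² × 0.00064516 = 3.38064 m²
V = v × A × t = 3.11587 m/s × 3.38064 m² × 1 s = 10.5336 m³

10.5 m³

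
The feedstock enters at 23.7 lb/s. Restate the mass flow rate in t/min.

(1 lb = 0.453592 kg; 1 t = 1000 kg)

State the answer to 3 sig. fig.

0.645 t/min

23.7 lb/s × 0.453592 kg/lb = 10.7501 kg/s
10.7501 kg/s ÷ 1000 kg/t × 60 s/min = 0.645006 t/min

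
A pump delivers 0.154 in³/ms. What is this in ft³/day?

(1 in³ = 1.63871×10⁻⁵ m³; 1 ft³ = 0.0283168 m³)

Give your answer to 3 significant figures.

7700 ft³/day

0.154 in³/ms × 1.63871×10⁻⁵ m³/in³ ÷ 0.001 s/ms = 0.00252361 m³/s
0.00252361 m³/s ÷ 0.0283168 m³/ft³ × 86400 s/day = 7700.02 ft³/day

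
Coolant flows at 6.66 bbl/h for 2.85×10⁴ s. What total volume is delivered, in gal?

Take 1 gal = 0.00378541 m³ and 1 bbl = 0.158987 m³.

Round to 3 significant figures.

2210 gal

6.66 bbl/h → 2.94126×10⁻⁴ m³/s
V = Q × t = 2.94126×10⁻⁴ × 28500 = 8.38259 m³
In gal: 8.38259 / 0.00378541 = 2214.45 gal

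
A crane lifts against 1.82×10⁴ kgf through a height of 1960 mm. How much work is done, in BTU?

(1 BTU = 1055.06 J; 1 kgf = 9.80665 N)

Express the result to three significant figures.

332 BTU

1.82×10⁴ kgf × 9.80665 = 178481 N
1960 mm × 0.001 = 1.96 m
W = F × d = 178481 N × 1.96 m = 349823 J
349823 J ÷ (1055.06 J/BTU) = 331.567 BTU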